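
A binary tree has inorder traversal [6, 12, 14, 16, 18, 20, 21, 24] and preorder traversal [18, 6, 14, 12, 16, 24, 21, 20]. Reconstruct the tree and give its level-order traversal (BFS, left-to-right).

Inorder:  [6, 12, 14, 16, 18, 20, 21, 24]
Preorder: [18, 6, 14, 12, 16, 24, 21, 20]
Algorithm: preorder visits root first, so consume preorder in order;
for each root, split the current inorder slice at that value into
left-subtree inorder and right-subtree inorder, then recurse.
Recursive splits:
  root=18; inorder splits into left=[6, 12, 14, 16], right=[20, 21, 24]
  root=6; inorder splits into left=[], right=[12, 14, 16]
  root=14; inorder splits into left=[12], right=[16]
  root=12; inorder splits into left=[], right=[]
  root=16; inorder splits into left=[], right=[]
  root=24; inorder splits into left=[20, 21], right=[]
  root=21; inorder splits into left=[20], right=[]
  root=20; inorder splits into left=[], right=[]
Reconstructed level-order: [18, 6, 24, 14, 21, 12, 16, 20]


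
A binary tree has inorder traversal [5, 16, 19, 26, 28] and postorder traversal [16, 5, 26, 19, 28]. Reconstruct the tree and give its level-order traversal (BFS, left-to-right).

Inorder:   [5, 16, 19, 26, 28]
Postorder: [16, 5, 26, 19, 28]
Algorithm: postorder visits root last, so walk postorder right-to-left;
each value is the root of the current inorder slice — split it at that
value, recurse on the right subtree first, then the left.
Recursive splits:
  root=28; inorder splits into left=[5, 16, 19, 26], right=[]
  root=19; inorder splits into left=[5, 16], right=[26]
  root=26; inorder splits into left=[], right=[]
  root=5; inorder splits into left=[], right=[16]
  root=16; inorder splits into left=[], right=[]
Reconstructed level-order: [28, 19, 5, 26, 16]


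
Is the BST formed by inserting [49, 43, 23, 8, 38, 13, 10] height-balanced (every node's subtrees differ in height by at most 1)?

Tree (level-order array): [49, 43, None, 23, None, 8, 38, None, 13, None, None, 10]
Definition: a tree is height-balanced if, at every node, |h(left) - h(right)| <= 1 (empty subtree has height -1).
Bottom-up per-node check:
  node 10: h_left=-1, h_right=-1, diff=0 [OK], height=0
  node 13: h_left=0, h_right=-1, diff=1 [OK], height=1
  node 8: h_left=-1, h_right=1, diff=2 [FAIL (|-1-1|=2 > 1)], height=2
  node 38: h_left=-1, h_right=-1, diff=0 [OK], height=0
  node 23: h_left=2, h_right=0, diff=2 [FAIL (|2-0|=2 > 1)], height=3
  node 43: h_left=3, h_right=-1, diff=4 [FAIL (|3--1|=4 > 1)], height=4
  node 49: h_left=4, h_right=-1, diff=5 [FAIL (|4--1|=5 > 1)], height=5
Node 8 violates the condition: |-1 - 1| = 2 > 1.
Result: Not balanced


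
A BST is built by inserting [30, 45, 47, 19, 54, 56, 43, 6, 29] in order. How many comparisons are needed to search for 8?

Search path for 8: 30 -> 19 -> 6
Found: False
Comparisons: 3


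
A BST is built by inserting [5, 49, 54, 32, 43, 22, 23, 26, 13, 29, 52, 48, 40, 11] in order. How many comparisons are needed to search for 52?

Search path for 52: 5 -> 49 -> 54 -> 52
Found: True
Comparisons: 4


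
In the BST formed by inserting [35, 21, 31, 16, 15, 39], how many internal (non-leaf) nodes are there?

Tree built from: [35, 21, 31, 16, 15, 39]
Tree (level-order array): [35, 21, 39, 16, 31, None, None, 15]
Rule: An internal node has at least one child.
Per-node child counts:
  node 35: 2 child(ren)
  node 21: 2 child(ren)
  node 16: 1 child(ren)
  node 15: 0 child(ren)
  node 31: 0 child(ren)
  node 39: 0 child(ren)
Matching nodes: [35, 21, 16]
Count of internal (non-leaf) nodes: 3


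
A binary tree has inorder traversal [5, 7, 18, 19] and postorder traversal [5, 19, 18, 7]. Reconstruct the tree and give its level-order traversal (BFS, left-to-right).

Inorder:   [5, 7, 18, 19]
Postorder: [5, 19, 18, 7]
Algorithm: postorder visits root last, so walk postorder right-to-left;
each value is the root of the current inorder slice — split it at that
value, recurse on the right subtree first, then the left.
Recursive splits:
  root=7; inorder splits into left=[5], right=[18, 19]
  root=18; inorder splits into left=[], right=[19]
  root=19; inorder splits into left=[], right=[]
  root=5; inorder splits into left=[], right=[]
Reconstructed level-order: [7, 5, 18, 19]


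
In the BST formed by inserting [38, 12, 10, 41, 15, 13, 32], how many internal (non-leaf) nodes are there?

Tree built from: [38, 12, 10, 41, 15, 13, 32]
Tree (level-order array): [38, 12, 41, 10, 15, None, None, None, None, 13, 32]
Rule: An internal node has at least one child.
Per-node child counts:
  node 38: 2 child(ren)
  node 12: 2 child(ren)
  node 10: 0 child(ren)
  node 15: 2 child(ren)
  node 13: 0 child(ren)
  node 32: 0 child(ren)
  node 41: 0 child(ren)
Matching nodes: [38, 12, 15]
Count of internal (non-leaf) nodes: 3


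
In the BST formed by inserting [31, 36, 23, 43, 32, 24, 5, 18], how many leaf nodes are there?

Tree built from: [31, 36, 23, 43, 32, 24, 5, 18]
Tree (level-order array): [31, 23, 36, 5, 24, 32, 43, None, 18]
Rule: A leaf has 0 children.
Per-node child counts:
  node 31: 2 child(ren)
  node 23: 2 child(ren)
  node 5: 1 child(ren)
  node 18: 0 child(ren)
  node 24: 0 child(ren)
  node 36: 2 child(ren)
  node 32: 0 child(ren)
  node 43: 0 child(ren)
Matching nodes: [18, 24, 32, 43]
Count of leaf nodes: 4


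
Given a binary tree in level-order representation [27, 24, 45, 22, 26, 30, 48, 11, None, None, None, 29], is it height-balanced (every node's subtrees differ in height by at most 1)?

Tree (level-order array): [27, 24, 45, 22, 26, 30, 48, 11, None, None, None, 29]
Definition: a tree is height-balanced if, at every node, |h(left) - h(right)| <= 1 (empty subtree has height -1).
Bottom-up per-node check:
  node 11: h_left=-1, h_right=-1, diff=0 [OK], height=0
  node 22: h_left=0, h_right=-1, diff=1 [OK], height=1
  node 26: h_left=-1, h_right=-1, diff=0 [OK], height=0
  node 24: h_left=1, h_right=0, diff=1 [OK], height=2
  node 29: h_left=-1, h_right=-1, diff=0 [OK], height=0
  node 30: h_left=0, h_right=-1, diff=1 [OK], height=1
  node 48: h_left=-1, h_right=-1, diff=0 [OK], height=0
  node 45: h_left=1, h_right=0, diff=1 [OK], height=2
  node 27: h_left=2, h_right=2, diff=0 [OK], height=3
All nodes satisfy the balance condition.
Result: Balanced


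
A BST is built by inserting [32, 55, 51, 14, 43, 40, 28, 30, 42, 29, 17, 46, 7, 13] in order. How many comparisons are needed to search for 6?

Search path for 6: 32 -> 14 -> 7
Found: False
Comparisons: 3


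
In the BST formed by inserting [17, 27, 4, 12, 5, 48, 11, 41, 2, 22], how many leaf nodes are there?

Tree built from: [17, 27, 4, 12, 5, 48, 11, 41, 2, 22]
Tree (level-order array): [17, 4, 27, 2, 12, 22, 48, None, None, 5, None, None, None, 41, None, None, 11]
Rule: A leaf has 0 children.
Per-node child counts:
  node 17: 2 child(ren)
  node 4: 2 child(ren)
  node 2: 0 child(ren)
  node 12: 1 child(ren)
  node 5: 1 child(ren)
  node 11: 0 child(ren)
  node 27: 2 child(ren)
  node 22: 0 child(ren)
  node 48: 1 child(ren)
  node 41: 0 child(ren)
Matching nodes: [2, 11, 22, 41]
Count of leaf nodes: 4


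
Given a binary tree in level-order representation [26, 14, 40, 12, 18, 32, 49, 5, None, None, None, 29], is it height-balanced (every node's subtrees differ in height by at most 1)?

Tree (level-order array): [26, 14, 40, 12, 18, 32, 49, 5, None, None, None, 29]
Definition: a tree is height-balanced if, at every node, |h(left) - h(right)| <= 1 (empty subtree has height -1).
Bottom-up per-node check:
  node 5: h_left=-1, h_right=-1, diff=0 [OK], height=0
  node 12: h_left=0, h_right=-1, diff=1 [OK], height=1
  node 18: h_left=-1, h_right=-1, diff=0 [OK], height=0
  node 14: h_left=1, h_right=0, diff=1 [OK], height=2
  node 29: h_left=-1, h_right=-1, diff=0 [OK], height=0
  node 32: h_left=0, h_right=-1, diff=1 [OK], height=1
  node 49: h_left=-1, h_right=-1, diff=0 [OK], height=0
  node 40: h_left=1, h_right=0, diff=1 [OK], height=2
  node 26: h_left=2, h_right=2, diff=0 [OK], height=3
All nodes satisfy the balance condition.
Result: Balanced


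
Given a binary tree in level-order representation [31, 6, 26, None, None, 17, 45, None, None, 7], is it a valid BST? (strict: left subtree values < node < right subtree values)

Level-order array: [31, 6, 26, None, None, 17, 45, None, None, 7]
Validate using subtree bounds (lo, hi): at each node, require lo < value < hi,
then recurse left with hi=value and right with lo=value.
Preorder trace (stopping at first violation):
  at node 31 with bounds (-inf, +inf): OK
  at node 6 with bounds (-inf, 31): OK
  at node 26 with bounds (31, +inf): VIOLATION
Node 26 violates its bound: not (31 < 26 < +inf).
Result: Not a valid BST


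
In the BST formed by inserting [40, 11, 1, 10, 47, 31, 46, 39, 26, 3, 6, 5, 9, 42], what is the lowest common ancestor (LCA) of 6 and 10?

Tree insertion order: [40, 11, 1, 10, 47, 31, 46, 39, 26, 3, 6, 5, 9, 42]
Tree (level-order array): [40, 11, 47, 1, 31, 46, None, None, 10, 26, 39, 42, None, 3, None, None, None, None, None, None, None, None, 6, 5, 9]
In a BST, the LCA of p=6, q=10 is the first node v on the
root-to-leaf path with p <= v <= q (go left if both < v, right if both > v).
Walk from root:
  at 40: both 6 and 10 < 40, go left
  at 11: both 6 and 10 < 11, go left
  at 1: both 6 and 10 > 1, go right
  at 10: 6 <= 10 <= 10, this is the LCA
LCA = 10


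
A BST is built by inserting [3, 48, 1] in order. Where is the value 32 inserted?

Starting tree (level order): [3, 1, 48]
Insertion path: 3 -> 48
Result: insert 32 as left child of 48
Final tree (level order): [3, 1, 48, None, None, 32]


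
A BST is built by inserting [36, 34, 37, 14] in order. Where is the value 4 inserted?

Starting tree (level order): [36, 34, 37, 14]
Insertion path: 36 -> 34 -> 14
Result: insert 4 as left child of 14
Final tree (level order): [36, 34, 37, 14, None, None, None, 4]


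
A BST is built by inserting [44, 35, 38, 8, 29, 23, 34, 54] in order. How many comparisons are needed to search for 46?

Search path for 46: 44 -> 54
Found: False
Comparisons: 2


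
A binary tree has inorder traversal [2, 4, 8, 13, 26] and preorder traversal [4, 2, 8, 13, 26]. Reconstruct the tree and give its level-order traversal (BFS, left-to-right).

Inorder:  [2, 4, 8, 13, 26]
Preorder: [4, 2, 8, 13, 26]
Algorithm: preorder visits root first, so consume preorder in order;
for each root, split the current inorder slice at that value into
left-subtree inorder and right-subtree inorder, then recurse.
Recursive splits:
  root=4; inorder splits into left=[2], right=[8, 13, 26]
  root=2; inorder splits into left=[], right=[]
  root=8; inorder splits into left=[], right=[13, 26]
  root=13; inorder splits into left=[], right=[26]
  root=26; inorder splits into left=[], right=[]
Reconstructed level-order: [4, 2, 8, 13, 26]


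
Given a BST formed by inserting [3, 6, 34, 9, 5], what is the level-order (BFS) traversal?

Tree insertion order: [3, 6, 34, 9, 5]
Tree (level-order array): [3, None, 6, 5, 34, None, None, 9]
BFS from the root, enqueuing left then right child of each popped node:
  queue [3] -> pop 3, enqueue [6], visited so far: [3]
  queue [6] -> pop 6, enqueue [5, 34], visited so far: [3, 6]
  queue [5, 34] -> pop 5, enqueue [none], visited so far: [3, 6, 5]
  queue [34] -> pop 34, enqueue [9], visited so far: [3, 6, 5, 34]
  queue [9] -> pop 9, enqueue [none], visited so far: [3, 6, 5, 34, 9]
Result: [3, 6, 5, 34, 9]


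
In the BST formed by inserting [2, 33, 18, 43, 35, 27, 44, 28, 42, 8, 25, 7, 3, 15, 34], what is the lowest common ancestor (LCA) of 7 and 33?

Tree insertion order: [2, 33, 18, 43, 35, 27, 44, 28, 42, 8, 25, 7, 3, 15, 34]
Tree (level-order array): [2, None, 33, 18, 43, 8, 27, 35, 44, 7, 15, 25, 28, 34, 42, None, None, 3]
In a BST, the LCA of p=7, q=33 is the first node v on the
root-to-leaf path with p <= v <= q (go left if both < v, right if both > v).
Walk from root:
  at 2: both 7 and 33 > 2, go right
  at 33: 7 <= 33 <= 33, this is the LCA
LCA = 33


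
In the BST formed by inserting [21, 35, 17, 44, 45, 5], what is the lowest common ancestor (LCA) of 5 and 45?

Tree insertion order: [21, 35, 17, 44, 45, 5]
Tree (level-order array): [21, 17, 35, 5, None, None, 44, None, None, None, 45]
In a BST, the LCA of p=5, q=45 is the first node v on the
root-to-leaf path with p <= v <= q (go left if both < v, right if both > v).
Walk from root:
  at 21: 5 <= 21 <= 45, this is the LCA
LCA = 21


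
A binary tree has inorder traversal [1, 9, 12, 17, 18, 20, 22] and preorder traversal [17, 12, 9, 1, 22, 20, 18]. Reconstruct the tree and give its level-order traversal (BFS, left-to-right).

Inorder:  [1, 9, 12, 17, 18, 20, 22]
Preorder: [17, 12, 9, 1, 22, 20, 18]
Algorithm: preorder visits root first, so consume preorder in order;
for each root, split the current inorder slice at that value into
left-subtree inorder and right-subtree inorder, then recurse.
Recursive splits:
  root=17; inorder splits into left=[1, 9, 12], right=[18, 20, 22]
  root=12; inorder splits into left=[1, 9], right=[]
  root=9; inorder splits into left=[1], right=[]
  root=1; inorder splits into left=[], right=[]
  root=22; inorder splits into left=[18, 20], right=[]
  root=20; inorder splits into left=[18], right=[]
  root=18; inorder splits into left=[], right=[]
Reconstructed level-order: [17, 12, 22, 9, 20, 1, 18]


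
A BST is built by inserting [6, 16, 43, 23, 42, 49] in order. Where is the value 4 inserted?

Starting tree (level order): [6, None, 16, None, 43, 23, 49, None, 42]
Insertion path: 6
Result: insert 4 as left child of 6
Final tree (level order): [6, 4, 16, None, None, None, 43, 23, 49, None, 42]


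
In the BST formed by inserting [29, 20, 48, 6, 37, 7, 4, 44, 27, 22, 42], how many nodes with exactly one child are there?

Tree built from: [29, 20, 48, 6, 37, 7, 4, 44, 27, 22, 42]
Tree (level-order array): [29, 20, 48, 6, 27, 37, None, 4, 7, 22, None, None, 44, None, None, None, None, None, None, 42]
Rule: These are nodes with exactly 1 non-null child.
Per-node child counts:
  node 29: 2 child(ren)
  node 20: 2 child(ren)
  node 6: 2 child(ren)
  node 4: 0 child(ren)
  node 7: 0 child(ren)
  node 27: 1 child(ren)
  node 22: 0 child(ren)
  node 48: 1 child(ren)
  node 37: 1 child(ren)
  node 44: 1 child(ren)
  node 42: 0 child(ren)
Matching nodes: [27, 48, 37, 44]
Count of nodes with exactly one child: 4


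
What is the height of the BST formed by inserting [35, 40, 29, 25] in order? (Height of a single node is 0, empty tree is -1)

Insertion order: [35, 40, 29, 25]
Tree (level-order array): [35, 29, 40, 25]
Compute height bottom-up (empty subtree = -1):
  height(25) = 1 + max(-1, -1) = 0
  height(29) = 1 + max(0, -1) = 1
  height(40) = 1 + max(-1, -1) = 0
  height(35) = 1 + max(1, 0) = 2
Height = 2


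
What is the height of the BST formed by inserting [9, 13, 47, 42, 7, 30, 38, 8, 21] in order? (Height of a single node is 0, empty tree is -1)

Insertion order: [9, 13, 47, 42, 7, 30, 38, 8, 21]
Tree (level-order array): [9, 7, 13, None, 8, None, 47, None, None, 42, None, 30, None, 21, 38]
Compute height bottom-up (empty subtree = -1):
  height(8) = 1 + max(-1, -1) = 0
  height(7) = 1 + max(-1, 0) = 1
  height(21) = 1 + max(-1, -1) = 0
  height(38) = 1 + max(-1, -1) = 0
  height(30) = 1 + max(0, 0) = 1
  height(42) = 1 + max(1, -1) = 2
  height(47) = 1 + max(2, -1) = 3
  height(13) = 1 + max(-1, 3) = 4
  height(9) = 1 + max(1, 4) = 5
Height = 5


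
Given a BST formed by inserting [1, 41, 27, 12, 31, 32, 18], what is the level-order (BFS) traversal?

Tree insertion order: [1, 41, 27, 12, 31, 32, 18]
Tree (level-order array): [1, None, 41, 27, None, 12, 31, None, 18, None, 32]
BFS from the root, enqueuing left then right child of each popped node:
  queue [1] -> pop 1, enqueue [41], visited so far: [1]
  queue [41] -> pop 41, enqueue [27], visited so far: [1, 41]
  queue [27] -> pop 27, enqueue [12, 31], visited so far: [1, 41, 27]
  queue [12, 31] -> pop 12, enqueue [18], visited so far: [1, 41, 27, 12]
  queue [31, 18] -> pop 31, enqueue [32], visited so far: [1, 41, 27, 12, 31]
  queue [18, 32] -> pop 18, enqueue [none], visited so far: [1, 41, 27, 12, 31, 18]
  queue [32] -> pop 32, enqueue [none], visited so far: [1, 41, 27, 12, 31, 18, 32]
Result: [1, 41, 27, 12, 31, 18, 32]


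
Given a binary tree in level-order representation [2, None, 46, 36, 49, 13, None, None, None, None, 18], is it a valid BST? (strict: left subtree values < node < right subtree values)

Level-order array: [2, None, 46, 36, 49, 13, None, None, None, None, 18]
Validate using subtree bounds (lo, hi): at each node, require lo < value < hi,
then recurse left with hi=value and right with lo=value.
Preorder trace (stopping at first violation):
  at node 2 with bounds (-inf, +inf): OK
  at node 46 with bounds (2, +inf): OK
  at node 36 with bounds (2, 46): OK
  at node 13 with bounds (2, 36): OK
  at node 18 with bounds (13, 36): OK
  at node 49 with bounds (46, +inf): OK
No violation found at any node.
Result: Valid BST


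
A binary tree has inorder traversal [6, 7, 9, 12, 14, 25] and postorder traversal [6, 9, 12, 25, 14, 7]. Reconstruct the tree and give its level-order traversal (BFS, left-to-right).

Inorder:   [6, 7, 9, 12, 14, 25]
Postorder: [6, 9, 12, 25, 14, 7]
Algorithm: postorder visits root last, so walk postorder right-to-left;
each value is the root of the current inorder slice — split it at that
value, recurse on the right subtree first, then the left.
Recursive splits:
  root=7; inorder splits into left=[6], right=[9, 12, 14, 25]
  root=14; inorder splits into left=[9, 12], right=[25]
  root=25; inorder splits into left=[], right=[]
  root=12; inorder splits into left=[9], right=[]
  root=9; inorder splits into left=[], right=[]
  root=6; inorder splits into left=[], right=[]
Reconstructed level-order: [7, 6, 14, 12, 25, 9]


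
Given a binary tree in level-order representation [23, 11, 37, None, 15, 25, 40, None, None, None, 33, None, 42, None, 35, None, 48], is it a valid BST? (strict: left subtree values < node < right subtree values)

Level-order array: [23, 11, 37, None, 15, 25, 40, None, None, None, 33, None, 42, None, 35, None, 48]
Validate using subtree bounds (lo, hi): at each node, require lo < value < hi,
then recurse left with hi=value and right with lo=value.
Preorder trace (stopping at first violation):
  at node 23 with bounds (-inf, +inf): OK
  at node 11 with bounds (-inf, 23): OK
  at node 15 with bounds (11, 23): OK
  at node 37 with bounds (23, +inf): OK
  at node 25 with bounds (23, 37): OK
  at node 33 with bounds (25, 37): OK
  at node 35 with bounds (33, 37): OK
  at node 40 with bounds (37, +inf): OK
  at node 42 with bounds (40, +inf): OK
  at node 48 with bounds (42, +inf): OK
No violation found at any node.
Result: Valid BST


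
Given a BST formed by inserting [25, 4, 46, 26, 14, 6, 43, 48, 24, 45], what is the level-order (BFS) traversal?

Tree insertion order: [25, 4, 46, 26, 14, 6, 43, 48, 24, 45]
Tree (level-order array): [25, 4, 46, None, 14, 26, 48, 6, 24, None, 43, None, None, None, None, None, None, None, 45]
BFS from the root, enqueuing left then right child of each popped node:
  queue [25] -> pop 25, enqueue [4, 46], visited so far: [25]
  queue [4, 46] -> pop 4, enqueue [14], visited so far: [25, 4]
  queue [46, 14] -> pop 46, enqueue [26, 48], visited so far: [25, 4, 46]
  queue [14, 26, 48] -> pop 14, enqueue [6, 24], visited so far: [25, 4, 46, 14]
  queue [26, 48, 6, 24] -> pop 26, enqueue [43], visited so far: [25, 4, 46, 14, 26]
  queue [48, 6, 24, 43] -> pop 48, enqueue [none], visited so far: [25, 4, 46, 14, 26, 48]
  queue [6, 24, 43] -> pop 6, enqueue [none], visited so far: [25, 4, 46, 14, 26, 48, 6]
  queue [24, 43] -> pop 24, enqueue [none], visited so far: [25, 4, 46, 14, 26, 48, 6, 24]
  queue [43] -> pop 43, enqueue [45], visited so far: [25, 4, 46, 14, 26, 48, 6, 24, 43]
  queue [45] -> pop 45, enqueue [none], visited so far: [25, 4, 46, 14, 26, 48, 6, 24, 43, 45]
Result: [25, 4, 46, 14, 26, 48, 6, 24, 43, 45]


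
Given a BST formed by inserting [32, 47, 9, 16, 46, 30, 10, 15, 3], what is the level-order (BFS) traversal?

Tree insertion order: [32, 47, 9, 16, 46, 30, 10, 15, 3]
Tree (level-order array): [32, 9, 47, 3, 16, 46, None, None, None, 10, 30, None, None, None, 15]
BFS from the root, enqueuing left then right child of each popped node:
  queue [32] -> pop 32, enqueue [9, 47], visited so far: [32]
  queue [9, 47] -> pop 9, enqueue [3, 16], visited so far: [32, 9]
  queue [47, 3, 16] -> pop 47, enqueue [46], visited so far: [32, 9, 47]
  queue [3, 16, 46] -> pop 3, enqueue [none], visited so far: [32, 9, 47, 3]
  queue [16, 46] -> pop 16, enqueue [10, 30], visited so far: [32, 9, 47, 3, 16]
  queue [46, 10, 30] -> pop 46, enqueue [none], visited so far: [32, 9, 47, 3, 16, 46]
  queue [10, 30] -> pop 10, enqueue [15], visited so far: [32, 9, 47, 3, 16, 46, 10]
  queue [30, 15] -> pop 30, enqueue [none], visited so far: [32, 9, 47, 3, 16, 46, 10, 30]
  queue [15] -> pop 15, enqueue [none], visited so far: [32, 9, 47, 3, 16, 46, 10, 30, 15]
Result: [32, 9, 47, 3, 16, 46, 10, 30, 15]


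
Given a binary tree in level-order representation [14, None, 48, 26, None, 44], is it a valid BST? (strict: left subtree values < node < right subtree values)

Level-order array: [14, None, 48, 26, None, 44]
Validate using subtree bounds (lo, hi): at each node, require lo < value < hi,
then recurse left with hi=value and right with lo=value.
Preorder trace (stopping at first violation):
  at node 14 with bounds (-inf, +inf): OK
  at node 48 with bounds (14, +inf): OK
  at node 26 with bounds (14, 48): OK
  at node 44 with bounds (14, 26): VIOLATION
Node 44 violates its bound: not (14 < 44 < 26).
Result: Not a valid BST


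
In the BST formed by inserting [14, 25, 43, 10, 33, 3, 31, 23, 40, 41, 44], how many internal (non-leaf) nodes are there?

Tree built from: [14, 25, 43, 10, 33, 3, 31, 23, 40, 41, 44]
Tree (level-order array): [14, 10, 25, 3, None, 23, 43, None, None, None, None, 33, 44, 31, 40, None, None, None, None, None, 41]
Rule: An internal node has at least one child.
Per-node child counts:
  node 14: 2 child(ren)
  node 10: 1 child(ren)
  node 3: 0 child(ren)
  node 25: 2 child(ren)
  node 23: 0 child(ren)
  node 43: 2 child(ren)
  node 33: 2 child(ren)
  node 31: 0 child(ren)
  node 40: 1 child(ren)
  node 41: 0 child(ren)
  node 44: 0 child(ren)
Matching nodes: [14, 10, 25, 43, 33, 40]
Count of internal (non-leaf) nodes: 6


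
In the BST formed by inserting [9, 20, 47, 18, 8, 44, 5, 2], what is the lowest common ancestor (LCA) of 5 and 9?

Tree insertion order: [9, 20, 47, 18, 8, 44, 5, 2]
Tree (level-order array): [9, 8, 20, 5, None, 18, 47, 2, None, None, None, 44]
In a BST, the LCA of p=5, q=9 is the first node v on the
root-to-leaf path with p <= v <= q (go left if both < v, right if both > v).
Walk from root:
  at 9: 5 <= 9 <= 9, this is the LCA
LCA = 9


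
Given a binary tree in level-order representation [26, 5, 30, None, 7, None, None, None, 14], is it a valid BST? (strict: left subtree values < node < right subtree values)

Level-order array: [26, 5, 30, None, 7, None, None, None, 14]
Validate using subtree bounds (lo, hi): at each node, require lo < value < hi,
then recurse left with hi=value and right with lo=value.
Preorder trace (stopping at first violation):
  at node 26 with bounds (-inf, +inf): OK
  at node 5 with bounds (-inf, 26): OK
  at node 7 with bounds (5, 26): OK
  at node 14 with bounds (7, 26): OK
  at node 30 with bounds (26, +inf): OK
No violation found at any node.
Result: Valid BST


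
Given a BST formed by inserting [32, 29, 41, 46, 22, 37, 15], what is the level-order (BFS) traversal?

Tree insertion order: [32, 29, 41, 46, 22, 37, 15]
Tree (level-order array): [32, 29, 41, 22, None, 37, 46, 15]
BFS from the root, enqueuing left then right child of each popped node:
  queue [32] -> pop 32, enqueue [29, 41], visited so far: [32]
  queue [29, 41] -> pop 29, enqueue [22], visited so far: [32, 29]
  queue [41, 22] -> pop 41, enqueue [37, 46], visited so far: [32, 29, 41]
  queue [22, 37, 46] -> pop 22, enqueue [15], visited so far: [32, 29, 41, 22]
  queue [37, 46, 15] -> pop 37, enqueue [none], visited so far: [32, 29, 41, 22, 37]
  queue [46, 15] -> pop 46, enqueue [none], visited so far: [32, 29, 41, 22, 37, 46]
  queue [15] -> pop 15, enqueue [none], visited so far: [32, 29, 41, 22, 37, 46, 15]
Result: [32, 29, 41, 22, 37, 46, 15]


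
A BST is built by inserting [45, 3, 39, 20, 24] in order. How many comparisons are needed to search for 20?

Search path for 20: 45 -> 3 -> 39 -> 20
Found: True
Comparisons: 4


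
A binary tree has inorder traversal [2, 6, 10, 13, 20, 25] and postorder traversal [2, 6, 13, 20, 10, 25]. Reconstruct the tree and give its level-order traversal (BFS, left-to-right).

Inorder:   [2, 6, 10, 13, 20, 25]
Postorder: [2, 6, 13, 20, 10, 25]
Algorithm: postorder visits root last, so walk postorder right-to-left;
each value is the root of the current inorder slice — split it at that
value, recurse on the right subtree first, then the left.
Recursive splits:
  root=25; inorder splits into left=[2, 6, 10, 13, 20], right=[]
  root=10; inorder splits into left=[2, 6], right=[13, 20]
  root=20; inorder splits into left=[13], right=[]
  root=13; inorder splits into left=[], right=[]
  root=6; inorder splits into left=[2], right=[]
  root=2; inorder splits into left=[], right=[]
Reconstructed level-order: [25, 10, 6, 20, 2, 13]


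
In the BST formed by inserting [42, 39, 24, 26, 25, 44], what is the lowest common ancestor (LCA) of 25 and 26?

Tree insertion order: [42, 39, 24, 26, 25, 44]
Tree (level-order array): [42, 39, 44, 24, None, None, None, None, 26, 25]
In a BST, the LCA of p=25, q=26 is the first node v on the
root-to-leaf path with p <= v <= q (go left if both < v, right if both > v).
Walk from root:
  at 42: both 25 and 26 < 42, go left
  at 39: both 25 and 26 < 39, go left
  at 24: both 25 and 26 > 24, go right
  at 26: 25 <= 26 <= 26, this is the LCA
LCA = 26


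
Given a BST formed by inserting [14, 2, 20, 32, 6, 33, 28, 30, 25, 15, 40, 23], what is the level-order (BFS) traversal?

Tree insertion order: [14, 2, 20, 32, 6, 33, 28, 30, 25, 15, 40, 23]
Tree (level-order array): [14, 2, 20, None, 6, 15, 32, None, None, None, None, 28, 33, 25, 30, None, 40, 23]
BFS from the root, enqueuing left then right child of each popped node:
  queue [14] -> pop 14, enqueue [2, 20], visited so far: [14]
  queue [2, 20] -> pop 2, enqueue [6], visited so far: [14, 2]
  queue [20, 6] -> pop 20, enqueue [15, 32], visited so far: [14, 2, 20]
  queue [6, 15, 32] -> pop 6, enqueue [none], visited so far: [14, 2, 20, 6]
  queue [15, 32] -> pop 15, enqueue [none], visited so far: [14, 2, 20, 6, 15]
  queue [32] -> pop 32, enqueue [28, 33], visited so far: [14, 2, 20, 6, 15, 32]
  queue [28, 33] -> pop 28, enqueue [25, 30], visited so far: [14, 2, 20, 6, 15, 32, 28]
  queue [33, 25, 30] -> pop 33, enqueue [40], visited so far: [14, 2, 20, 6, 15, 32, 28, 33]
  queue [25, 30, 40] -> pop 25, enqueue [23], visited so far: [14, 2, 20, 6, 15, 32, 28, 33, 25]
  queue [30, 40, 23] -> pop 30, enqueue [none], visited so far: [14, 2, 20, 6, 15, 32, 28, 33, 25, 30]
  queue [40, 23] -> pop 40, enqueue [none], visited so far: [14, 2, 20, 6, 15, 32, 28, 33, 25, 30, 40]
  queue [23] -> pop 23, enqueue [none], visited so far: [14, 2, 20, 6, 15, 32, 28, 33, 25, 30, 40, 23]
Result: [14, 2, 20, 6, 15, 32, 28, 33, 25, 30, 40, 23]


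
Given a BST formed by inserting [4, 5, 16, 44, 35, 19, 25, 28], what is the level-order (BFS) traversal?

Tree insertion order: [4, 5, 16, 44, 35, 19, 25, 28]
Tree (level-order array): [4, None, 5, None, 16, None, 44, 35, None, 19, None, None, 25, None, 28]
BFS from the root, enqueuing left then right child of each popped node:
  queue [4] -> pop 4, enqueue [5], visited so far: [4]
  queue [5] -> pop 5, enqueue [16], visited so far: [4, 5]
  queue [16] -> pop 16, enqueue [44], visited so far: [4, 5, 16]
  queue [44] -> pop 44, enqueue [35], visited so far: [4, 5, 16, 44]
  queue [35] -> pop 35, enqueue [19], visited so far: [4, 5, 16, 44, 35]
  queue [19] -> pop 19, enqueue [25], visited so far: [4, 5, 16, 44, 35, 19]
  queue [25] -> pop 25, enqueue [28], visited so far: [4, 5, 16, 44, 35, 19, 25]
  queue [28] -> pop 28, enqueue [none], visited so far: [4, 5, 16, 44, 35, 19, 25, 28]
Result: [4, 5, 16, 44, 35, 19, 25, 28]


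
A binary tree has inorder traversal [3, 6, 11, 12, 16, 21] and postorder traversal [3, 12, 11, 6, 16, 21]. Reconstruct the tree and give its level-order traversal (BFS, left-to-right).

Inorder:   [3, 6, 11, 12, 16, 21]
Postorder: [3, 12, 11, 6, 16, 21]
Algorithm: postorder visits root last, so walk postorder right-to-left;
each value is the root of the current inorder slice — split it at that
value, recurse on the right subtree first, then the left.
Recursive splits:
  root=21; inorder splits into left=[3, 6, 11, 12, 16], right=[]
  root=16; inorder splits into left=[3, 6, 11, 12], right=[]
  root=6; inorder splits into left=[3], right=[11, 12]
  root=11; inorder splits into left=[], right=[12]
  root=12; inorder splits into left=[], right=[]
  root=3; inorder splits into left=[], right=[]
Reconstructed level-order: [21, 16, 6, 3, 11, 12]


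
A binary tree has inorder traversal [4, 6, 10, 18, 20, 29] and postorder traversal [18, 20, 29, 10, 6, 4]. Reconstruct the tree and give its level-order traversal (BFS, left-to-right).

Inorder:   [4, 6, 10, 18, 20, 29]
Postorder: [18, 20, 29, 10, 6, 4]
Algorithm: postorder visits root last, so walk postorder right-to-left;
each value is the root of the current inorder slice — split it at that
value, recurse on the right subtree first, then the left.
Recursive splits:
  root=4; inorder splits into left=[], right=[6, 10, 18, 20, 29]
  root=6; inorder splits into left=[], right=[10, 18, 20, 29]
  root=10; inorder splits into left=[], right=[18, 20, 29]
  root=29; inorder splits into left=[18, 20], right=[]
  root=20; inorder splits into left=[18], right=[]
  root=18; inorder splits into left=[], right=[]
Reconstructed level-order: [4, 6, 10, 29, 20, 18]


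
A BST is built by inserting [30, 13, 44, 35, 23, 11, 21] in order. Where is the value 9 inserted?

Starting tree (level order): [30, 13, 44, 11, 23, 35, None, None, None, 21]
Insertion path: 30 -> 13 -> 11
Result: insert 9 as left child of 11
Final tree (level order): [30, 13, 44, 11, 23, 35, None, 9, None, 21]


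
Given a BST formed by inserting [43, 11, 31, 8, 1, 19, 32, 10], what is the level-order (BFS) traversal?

Tree insertion order: [43, 11, 31, 8, 1, 19, 32, 10]
Tree (level-order array): [43, 11, None, 8, 31, 1, 10, 19, 32]
BFS from the root, enqueuing left then right child of each popped node:
  queue [43] -> pop 43, enqueue [11], visited so far: [43]
  queue [11] -> pop 11, enqueue [8, 31], visited so far: [43, 11]
  queue [8, 31] -> pop 8, enqueue [1, 10], visited so far: [43, 11, 8]
  queue [31, 1, 10] -> pop 31, enqueue [19, 32], visited so far: [43, 11, 8, 31]
  queue [1, 10, 19, 32] -> pop 1, enqueue [none], visited so far: [43, 11, 8, 31, 1]
  queue [10, 19, 32] -> pop 10, enqueue [none], visited so far: [43, 11, 8, 31, 1, 10]
  queue [19, 32] -> pop 19, enqueue [none], visited so far: [43, 11, 8, 31, 1, 10, 19]
  queue [32] -> pop 32, enqueue [none], visited so far: [43, 11, 8, 31, 1, 10, 19, 32]
Result: [43, 11, 8, 31, 1, 10, 19, 32]


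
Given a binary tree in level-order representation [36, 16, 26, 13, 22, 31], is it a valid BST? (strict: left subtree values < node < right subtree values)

Level-order array: [36, 16, 26, 13, 22, 31]
Validate using subtree bounds (lo, hi): at each node, require lo < value < hi,
then recurse left with hi=value and right with lo=value.
Preorder trace (stopping at first violation):
  at node 36 with bounds (-inf, +inf): OK
  at node 16 with bounds (-inf, 36): OK
  at node 13 with bounds (-inf, 16): OK
  at node 22 with bounds (16, 36): OK
  at node 26 with bounds (36, +inf): VIOLATION
Node 26 violates its bound: not (36 < 26 < +inf).
Result: Not a valid BST


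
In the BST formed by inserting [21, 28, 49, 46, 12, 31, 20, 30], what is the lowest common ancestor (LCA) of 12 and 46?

Tree insertion order: [21, 28, 49, 46, 12, 31, 20, 30]
Tree (level-order array): [21, 12, 28, None, 20, None, 49, None, None, 46, None, 31, None, 30]
In a BST, the LCA of p=12, q=46 is the first node v on the
root-to-leaf path with p <= v <= q (go left if both < v, right if both > v).
Walk from root:
  at 21: 12 <= 21 <= 46, this is the LCA
LCA = 21


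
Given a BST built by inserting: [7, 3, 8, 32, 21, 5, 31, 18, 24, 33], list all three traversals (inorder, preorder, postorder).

Tree insertion order: [7, 3, 8, 32, 21, 5, 31, 18, 24, 33]
Tree (level-order array): [7, 3, 8, None, 5, None, 32, None, None, 21, 33, 18, 31, None, None, None, None, 24]
Inorder (L, root, R): [3, 5, 7, 8, 18, 21, 24, 31, 32, 33]
Preorder (root, L, R): [7, 3, 5, 8, 32, 21, 18, 31, 24, 33]
Postorder (L, R, root): [5, 3, 18, 24, 31, 21, 33, 32, 8, 7]


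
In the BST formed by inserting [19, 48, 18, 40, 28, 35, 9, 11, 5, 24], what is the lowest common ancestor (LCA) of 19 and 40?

Tree insertion order: [19, 48, 18, 40, 28, 35, 9, 11, 5, 24]
Tree (level-order array): [19, 18, 48, 9, None, 40, None, 5, 11, 28, None, None, None, None, None, 24, 35]
In a BST, the LCA of p=19, q=40 is the first node v on the
root-to-leaf path with p <= v <= q (go left if both < v, right if both > v).
Walk from root:
  at 19: 19 <= 19 <= 40, this is the LCA
LCA = 19


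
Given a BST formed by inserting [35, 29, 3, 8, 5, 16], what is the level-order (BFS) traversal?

Tree insertion order: [35, 29, 3, 8, 5, 16]
Tree (level-order array): [35, 29, None, 3, None, None, 8, 5, 16]
BFS from the root, enqueuing left then right child of each popped node:
  queue [35] -> pop 35, enqueue [29], visited so far: [35]
  queue [29] -> pop 29, enqueue [3], visited so far: [35, 29]
  queue [3] -> pop 3, enqueue [8], visited so far: [35, 29, 3]
  queue [8] -> pop 8, enqueue [5, 16], visited so far: [35, 29, 3, 8]
  queue [5, 16] -> pop 5, enqueue [none], visited so far: [35, 29, 3, 8, 5]
  queue [16] -> pop 16, enqueue [none], visited so far: [35, 29, 3, 8, 5, 16]
Result: [35, 29, 3, 8, 5, 16]


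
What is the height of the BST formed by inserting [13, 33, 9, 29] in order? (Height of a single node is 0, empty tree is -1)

Insertion order: [13, 33, 9, 29]
Tree (level-order array): [13, 9, 33, None, None, 29]
Compute height bottom-up (empty subtree = -1):
  height(9) = 1 + max(-1, -1) = 0
  height(29) = 1 + max(-1, -1) = 0
  height(33) = 1 + max(0, -1) = 1
  height(13) = 1 + max(0, 1) = 2
Height = 2


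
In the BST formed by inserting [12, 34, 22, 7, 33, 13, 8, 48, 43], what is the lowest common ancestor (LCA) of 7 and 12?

Tree insertion order: [12, 34, 22, 7, 33, 13, 8, 48, 43]
Tree (level-order array): [12, 7, 34, None, 8, 22, 48, None, None, 13, 33, 43]
In a BST, the LCA of p=7, q=12 is the first node v on the
root-to-leaf path with p <= v <= q (go left if both < v, right if both > v).
Walk from root:
  at 12: 7 <= 12 <= 12, this is the LCA
LCA = 12


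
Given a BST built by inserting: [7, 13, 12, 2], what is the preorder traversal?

Tree insertion order: [7, 13, 12, 2]
Tree (level-order array): [7, 2, 13, None, None, 12]
Preorder traversal: [7, 2, 13, 12]


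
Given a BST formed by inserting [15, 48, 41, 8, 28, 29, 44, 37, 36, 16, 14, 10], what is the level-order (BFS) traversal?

Tree insertion order: [15, 48, 41, 8, 28, 29, 44, 37, 36, 16, 14, 10]
Tree (level-order array): [15, 8, 48, None, 14, 41, None, 10, None, 28, 44, None, None, 16, 29, None, None, None, None, None, 37, 36]
BFS from the root, enqueuing left then right child of each popped node:
  queue [15] -> pop 15, enqueue [8, 48], visited so far: [15]
  queue [8, 48] -> pop 8, enqueue [14], visited so far: [15, 8]
  queue [48, 14] -> pop 48, enqueue [41], visited so far: [15, 8, 48]
  queue [14, 41] -> pop 14, enqueue [10], visited so far: [15, 8, 48, 14]
  queue [41, 10] -> pop 41, enqueue [28, 44], visited so far: [15, 8, 48, 14, 41]
  queue [10, 28, 44] -> pop 10, enqueue [none], visited so far: [15, 8, 48, 14, 41, 10]
  queue [28, 44] -> pop 28, enqueue [16, 29], visited so far: [15, 8, 48, 14, 41, 10, 28]
  queue [44, 16, 29] -> pop 44, enqueue [none], visited so far: [15, 8, 48, 14, 41, 10, 28, 44]
  queue [16, 29] -> pop 16, enqueue [none], visited so far: [15, 8, 48, 14, 41, 10, 28, 44, 16]
  queue [29] -> pop 29, enqueue [37], visited so far: [15, 8, 48, 14, 41, 10, 28, 44, 16, 29]
  queue [37] -> pop 37, enqueue [36], visited so far: [15, 8, 48, 14, 41, 10, 28, 44, 16, 29, 37]
  queue [36] -> pop 36, enqueue [none], visited so far: [15, 8, 48, 14, 41, 10, 28, 44, 16, 29, 37, 36]
Result: [15, 8, 48, 14, 41, 10, 28, 44, 16, 29, 37, 36]


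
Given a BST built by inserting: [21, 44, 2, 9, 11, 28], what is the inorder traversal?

Tree insertion order: [21, 44, 2, 9, 11, 28]
Tree (level-order array): [21, 2, 44, None, 9, 28, None, None, 11]
Inorder traversal: [2, 9, 11, 21, 28, 44]


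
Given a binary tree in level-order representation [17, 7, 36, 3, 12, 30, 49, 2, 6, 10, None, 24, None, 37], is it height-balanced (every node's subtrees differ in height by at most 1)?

Tree (level-order array): [17, 7, 36, 3, 12, 30, 49, 2, 6, 10, None, 24, None, 37]
Definition: a tree is height-balanced if, at every node, |h(left) - h(right)| <= 1 (empty subtree has height -1).
Bottom-up per-node check:
  node 2: h_left=-1, h_right=-1, diff=0 [OK], height=0
  node 6: h_left=-1, h_right=-1, diff=0 [OK], height=0
  node 3: h_left=0, h_right=0, diff=0 [OK], height=1
  node 10: h_left=-1, h_right=-1, diff=0 [OK], height=0
  node 12: h_left=0, h_right=-1, diff=1 [OK], height=1
  node 7: h_left=1, h_right=1, diff=0 [OK], height=2
  node 24: h_left=-1, h_right=-1, diff=0 [OK], height=0
  node 30: h_left=0, h_right=-1, diff=1 [OK], height=1
  node 37: h_left=-1, h_right=-1, diff=0 [OK], height=0
  node 49: h_left=0, h_right=-1, diff=1 [OK], height=1
  node 36: h_left=1, h_right=1, diff=0 [OK], height=2
  node 17: h_left=2, h_right=2, diff=0 [OK], height=3
All nodes satisfy the balance condition.
Result: Balanced


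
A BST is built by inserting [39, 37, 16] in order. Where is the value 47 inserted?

Starting tree (level order): [39, 37, None, 16]
Insertion path: 39
Result: insert 47 as right child of 39
Final tree (level order): [39, 37, 47, 16]


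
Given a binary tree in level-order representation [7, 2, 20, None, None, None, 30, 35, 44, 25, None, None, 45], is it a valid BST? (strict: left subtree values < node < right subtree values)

Level-order array: [7, 2, 20, None, None, None, 30, 35, 44, 25, None, None, 45]
Validate using subtree bounds (lo, hi): at each node, require lo < value < hi,
then recurse left with hi=value and right with lo=value.
Preorder trace (stopping at first violation):
  at node 7 with bounds (-inf, +inf): OK
  at node 2 with bounds (-inf, 7): OK
  at node 20 with bounds (7, +inf): OK
  at node 30 with bounds (20, +inf): OK
  at node 35 with bounds (20, 30): VIOLATION
Node 35 violates its bound: not (20 < 35 < 30).
Result: Not a valid BST


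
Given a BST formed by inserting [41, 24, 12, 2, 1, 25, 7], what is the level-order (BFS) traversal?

Tree insertion order: [41, 24, 12, 2, 1, 25, 7]
Tree (level-order array): [41, 24, None, 12, 25, 2, None, None, None, 1, 7]
BFS from the root, enqueuing left then right child of each popped node:
  queue [41] -> pop 41, enqueue [24], visited so far: [41]
  queue [24] -> pop 24, enqueue [12, 25], visited so far: [41, 24]
  queue [12, 25] -> pop 12, enqueue [2], visited so far: [41, 24, 12]
  queue [25, 2] -> pop 25, enqueue [none], visited so far: [41, 24, 12, 25]
  queue [2] -> pop 2, enqueue [1, 7], visited so far: [41, 24, 12, 25, 2]
  queue [1, 7] -> pop 1, enqueue [none], visited so far: [41, 24, 12, 25, 2, 1]
  queue [7] -> pop 7, enqueue [none], visited so far: [41, 24, 12, 25, 2, 1, 7]
Result: [41, 24, 12, 25, 2, 1, 7]


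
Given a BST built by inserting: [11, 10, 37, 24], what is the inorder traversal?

Tree insertion order: [11, 10, 37, 24]
Tree (level-order array): [11, 10, 37, None, None, 24]
Inorder traversal: [10, 11, 24, 37]
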